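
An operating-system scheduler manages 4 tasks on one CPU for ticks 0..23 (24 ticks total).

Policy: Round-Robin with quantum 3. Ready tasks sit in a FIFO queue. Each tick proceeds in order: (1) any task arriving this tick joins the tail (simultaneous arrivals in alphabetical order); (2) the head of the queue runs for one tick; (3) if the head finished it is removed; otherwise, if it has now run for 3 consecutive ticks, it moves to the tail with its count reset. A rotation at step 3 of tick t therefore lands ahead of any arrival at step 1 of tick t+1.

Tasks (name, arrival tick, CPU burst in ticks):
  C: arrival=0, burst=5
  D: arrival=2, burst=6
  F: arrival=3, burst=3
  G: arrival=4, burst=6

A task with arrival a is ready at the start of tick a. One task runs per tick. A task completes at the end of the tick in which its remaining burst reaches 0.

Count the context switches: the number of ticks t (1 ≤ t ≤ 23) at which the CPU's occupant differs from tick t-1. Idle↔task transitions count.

context switches = 7

t=0: queue=[C] q_used=0 → run C
t=1: queue=[C] q_used=1 → run C
t=2: queue=[C,D] q_used=2 → run C
t=3: queue=[D,C,F] q_used=0 → run D
t=4: queue=[D,C,F,G] q_used=1 → run D
t=5: queue=[D,C,F,G] q_used=2 → run D
t=6: queue=[C,F,G,D] q_used=0 → run C
t=7: queue=[C,F,G,D] q_used=1 → run C
t=8: queue=[F,G,D] q_used=0 → run F
t=9: queue=[F,G,D] q_used=1 → run F
t=10: queue=[F,G,D] q_used=2 → run F
t=11: queue=[G,D] q_used=0 → run G
t=12: queue=[G,D] q_used=1 → run G
t=13: queue=[G,D] q_used=2 → run G
t=14: queue=[D,G] q_used=0 → run D
t=15: queue=[D,G] q_used=1 → run D
t=16: queue=[D,G] q_used=2 → run D
t=17: queue=[G] q_used=0 → run G
t=18: queue=[G] q_used=1 → run G
t=19: queue=[G] q_used=2 → run G
t=20: (idle)
t=21: (idle)
t=22: (idle)
t=23: (idle)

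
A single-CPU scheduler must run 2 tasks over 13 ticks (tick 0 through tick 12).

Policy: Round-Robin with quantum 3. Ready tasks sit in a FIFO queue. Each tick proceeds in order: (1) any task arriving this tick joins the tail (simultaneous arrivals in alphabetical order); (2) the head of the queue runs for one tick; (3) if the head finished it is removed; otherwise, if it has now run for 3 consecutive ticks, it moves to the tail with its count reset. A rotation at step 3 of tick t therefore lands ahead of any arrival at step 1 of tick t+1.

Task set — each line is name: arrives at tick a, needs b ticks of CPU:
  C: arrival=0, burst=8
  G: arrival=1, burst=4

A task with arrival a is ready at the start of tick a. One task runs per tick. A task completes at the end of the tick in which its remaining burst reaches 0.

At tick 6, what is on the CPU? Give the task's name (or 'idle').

t=0: queue=[C] q_used=0 → run C
t=1: queue=[C,G] q_used=1 → run C
t=2: queue=[C,G] q_used=2 → run C
t=3: queue=[G,C] q_used=0 → run G
t=4: queue=[G,C] q_used=1 → run G
t=5: queue=[G,C] q_used=2 → run G
t=6: queue=[C,G] q_used=0 → run C
t=7: queue=[C,G] q_used=1 → run C
t=8: queue=[C,G] q_used=2 → run C
t=9: queue=[G,C] q_used=0 → run G
t=10: queue=[C] q_used=0 → run C
t=11: queue=[C] q_used=1 → run C
t=12: (idle)

running at tick 6 = C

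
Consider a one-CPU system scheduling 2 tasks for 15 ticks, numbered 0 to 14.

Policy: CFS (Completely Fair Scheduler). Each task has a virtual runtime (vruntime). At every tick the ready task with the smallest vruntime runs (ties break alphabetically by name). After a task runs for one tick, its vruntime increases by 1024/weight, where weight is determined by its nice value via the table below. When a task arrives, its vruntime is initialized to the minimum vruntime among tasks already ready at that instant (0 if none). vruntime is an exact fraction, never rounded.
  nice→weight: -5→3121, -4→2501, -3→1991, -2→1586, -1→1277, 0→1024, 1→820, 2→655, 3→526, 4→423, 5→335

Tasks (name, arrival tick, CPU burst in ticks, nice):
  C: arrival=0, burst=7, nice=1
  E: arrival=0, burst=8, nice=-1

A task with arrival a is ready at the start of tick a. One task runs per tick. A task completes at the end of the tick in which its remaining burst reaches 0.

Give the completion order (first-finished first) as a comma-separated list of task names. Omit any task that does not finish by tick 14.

t=0: vr[C=0 E=0] → run C
t=1: vr[C=256/205 E=0] → run E
t=2: vr[C=256/205 E=1024/1277] → run E
t=3: vr[C=256/205 E=2048/1277] → run C
t=4: vr[C=512/205 E=2048/1277] → run E
t=5: vr[C=512/205 E=3072/1277] → run E
t=6: vr[C=512/205 E=4096/1277] → run C
t=7: vr[C=768/205 E=4096/1277] → run E
t=8: vr[C=768/205 E=5120/1277] → run C
t=9: vr[C=1024/205 E=5120/1277] → run E
t=10: vr[C=1024/205 E=6144/1277] → run E
t=11: vr[C=1024/205 E=7168/1277] → run C
t=12: vr[C=256/41 E=7168/1277] → run E
t=13: vr[C=256/41] → run C
t=14: vr[C=1536/205] → run C

completion order = E, C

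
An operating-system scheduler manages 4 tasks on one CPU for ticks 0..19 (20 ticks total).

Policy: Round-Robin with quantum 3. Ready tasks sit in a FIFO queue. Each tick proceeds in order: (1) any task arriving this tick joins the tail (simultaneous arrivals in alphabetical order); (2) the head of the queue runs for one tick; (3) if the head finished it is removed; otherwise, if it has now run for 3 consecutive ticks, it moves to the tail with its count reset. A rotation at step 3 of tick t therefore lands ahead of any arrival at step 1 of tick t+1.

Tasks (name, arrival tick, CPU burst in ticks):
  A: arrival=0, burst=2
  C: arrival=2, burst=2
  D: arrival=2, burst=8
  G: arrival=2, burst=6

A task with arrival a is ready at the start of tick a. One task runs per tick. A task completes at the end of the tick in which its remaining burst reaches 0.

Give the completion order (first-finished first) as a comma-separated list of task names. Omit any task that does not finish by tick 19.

t=0: queue=[A] q_used=0 → run A
t=1: queue=[A] q_used=1 → run A
t=2: queue=[C,D,G] q_used=0 → run C
t=3: queue=[C,D,G] q_used=1 → run C
t=4: queue=[D,G] q_used=0 → run D
t=5: queue=[D,G] q_used=1 → run D
t=6: queue=[D,G] q_used=2 → run D
t=7: queue=[G,D] q_used=0 → run G
t=8: queue=[G,D] q_used=1 → run G
t=9: queue=[G,D] q_used=2 → run G
t=10: queue=[D,G] q_used=0 → run D
t=11: queue=[D,G] q_used=1 → run D
t=12: queue=[D,G] q_used=2 → run D
t=13: queue=[G,D] q_used=0 → run G
t=14: queue=[G,D] q_used=1 → run G
t=15: queue=[G,D] q_used=2 → run G
t=16: queue=[D] q_used=0 → run D
t=17: queue=[D] q_used=1 → run D
t=18: (idle)
t=19: (idle)

completion order = A, C, G, D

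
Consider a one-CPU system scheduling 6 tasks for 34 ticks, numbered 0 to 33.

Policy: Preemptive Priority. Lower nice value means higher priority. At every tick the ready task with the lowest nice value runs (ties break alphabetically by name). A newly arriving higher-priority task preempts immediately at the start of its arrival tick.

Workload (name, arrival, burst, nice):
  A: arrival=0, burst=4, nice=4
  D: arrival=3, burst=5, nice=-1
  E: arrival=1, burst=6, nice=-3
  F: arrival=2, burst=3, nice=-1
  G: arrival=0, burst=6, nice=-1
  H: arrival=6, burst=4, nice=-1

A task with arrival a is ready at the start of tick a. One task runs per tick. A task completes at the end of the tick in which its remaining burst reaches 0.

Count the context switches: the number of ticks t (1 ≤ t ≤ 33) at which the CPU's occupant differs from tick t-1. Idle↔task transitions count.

t=0: ready={A,G} → run G
t=1: ready={A,E,G} → run E
t=2: ready={A,E,F,G} → run E
t=3: ready={A,D,E,F,G} → run E
t=4: ready={A,D,E,F,G} → run E
t=5: ready={A,D,E,F,G} → run E
t=6: ready={A,D,E,F,G,H} → run E
t=7: ready={A,D,F,G,H} → run D
t=8: ready={A,D,F,G,H} → run D
t=9: ready={A,D,F,G,H} → run D
t=10: ready={A,D,F,G,H} → run D
t=11: ready={A,D,F,G,H} → run D
t=12: ready={A,F,G,H} → run F
t=13: ready={A,F,G,H} → run F
t=14: ready={A,F,G,H} → run F
t=15: ready={A,G,H} → run G
t=16: ready={A,G,H} → run G
t=17: ready={A,G,H} → run G
t=18: ready={A,G,H} → run G
t=19: ready={A,G,H} → run G
t=20: ready={A,H} → run H
t=21: ready={A,H} → run H
t=22: ready={A,H} → run H
t=23: ready={A,H} → run H
t=24: ready={A} → run A
t=25: ready={A} → run A
t=26: ready={A} → run A
t=27: ready={A} → run A
t=28: (idle)
t=29: (idle)
t=30: (idle)
t=31: (idle)
t=32: (idle)
t=33: (idle)

context switches = 7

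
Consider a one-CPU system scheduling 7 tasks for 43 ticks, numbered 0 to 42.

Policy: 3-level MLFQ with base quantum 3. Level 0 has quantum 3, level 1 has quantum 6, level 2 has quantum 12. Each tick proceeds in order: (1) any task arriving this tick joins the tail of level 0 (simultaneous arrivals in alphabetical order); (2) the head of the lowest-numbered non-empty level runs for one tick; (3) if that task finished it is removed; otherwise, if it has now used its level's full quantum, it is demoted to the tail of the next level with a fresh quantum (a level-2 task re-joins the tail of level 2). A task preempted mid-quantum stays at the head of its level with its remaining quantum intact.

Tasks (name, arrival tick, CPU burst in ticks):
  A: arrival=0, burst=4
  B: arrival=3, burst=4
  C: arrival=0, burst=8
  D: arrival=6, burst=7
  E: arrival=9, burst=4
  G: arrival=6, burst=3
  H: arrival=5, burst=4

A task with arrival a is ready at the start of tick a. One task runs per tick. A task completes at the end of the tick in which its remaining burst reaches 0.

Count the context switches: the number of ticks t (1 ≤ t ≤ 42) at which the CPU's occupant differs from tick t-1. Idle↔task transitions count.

t=0: L0/L1/L2 = AC/-/- → run A
t=1: L0/L1/L2 = AC/-/- → run A
t=2: L0/L1/L2 = AC/-/- → run A
t=3: L0/L1/L2 = CB/A/- → run C
t=4: L0/L1/L2 = CB/A/- → run C
t=5: L0/L1/L2 = CBH/A/- → run C
t=6: L0/L1/L2 = BHDG/AC/- → run B
t=7: L0/L1/L2 = BHDG/AC/- → run B
t=8: L0/L1/L2 = BHDG/AC/- → run B
t=9: L0/L1/L2 = HDGE/ACB/- → run H
t=10: L0/L1/L2 = HDGE/ACB/- → run H
t=11: L0/L1/L2 = HDGE/ACB/- → run H
t=12: L0/L1/L2 = DGE/ACBH/- → run D
t=13: L0/L1/L2 = DGE/ACBH/- → run D
t=14: L0/L1/L2 = DGE/ACBH/- → run D
t=15: L0/L1/L2 = GE/ACBHD/- → run G
t=16: L0/L1/L2 = GE/ACBHD/- → run G
t=17: L0/L1/L2 = GE/ACBHD/- → run G
t=18: L0/L1/L2 = E/ACBHD/- → run E
t=19: L0/L1/L2 = E/ACBHD/- → run E
t=20: L0/L1/L2 = E/ACBHD/- → run E
t=21: L0/L1/L2 = -/ACBHDE/- → run A
t=22: L0/L1/L2 = -/CBHDE/- → run C
t=23: L0/L1/L2 = -/CBHDE/- → run C
t=24: L0/L1/L2 = -/CBHDE/- → run C
t=25: L0/L1/L2 = -/CBHDE/- → run C
t=26: L0/L1/L2 = -/CBHDE/- → run C
t=27: L0/L1/L2 = -/BHDE/- → run B
t=28: L0/L1/L2 = -/HDE/- → run H
t=29: L0/L1/L2 = -/DE/- → run D
t=30: L0/L1/L2 = -/DE/- → run D
t=31: L0/L1/L2 = -/DE/- → run D
t=32: L0/L1/L2 = -/DE/- → run D
t=33: L0/L1/L2 = -/E/- → run E
t=34: (idle)
t=35: (idle)
t=36: (idle)
t=37: (idle)
t=38: (idle)
t=39: (idle)
t=40: (idle)
t=41: (idle)
t=42: (idle)

context switches = 13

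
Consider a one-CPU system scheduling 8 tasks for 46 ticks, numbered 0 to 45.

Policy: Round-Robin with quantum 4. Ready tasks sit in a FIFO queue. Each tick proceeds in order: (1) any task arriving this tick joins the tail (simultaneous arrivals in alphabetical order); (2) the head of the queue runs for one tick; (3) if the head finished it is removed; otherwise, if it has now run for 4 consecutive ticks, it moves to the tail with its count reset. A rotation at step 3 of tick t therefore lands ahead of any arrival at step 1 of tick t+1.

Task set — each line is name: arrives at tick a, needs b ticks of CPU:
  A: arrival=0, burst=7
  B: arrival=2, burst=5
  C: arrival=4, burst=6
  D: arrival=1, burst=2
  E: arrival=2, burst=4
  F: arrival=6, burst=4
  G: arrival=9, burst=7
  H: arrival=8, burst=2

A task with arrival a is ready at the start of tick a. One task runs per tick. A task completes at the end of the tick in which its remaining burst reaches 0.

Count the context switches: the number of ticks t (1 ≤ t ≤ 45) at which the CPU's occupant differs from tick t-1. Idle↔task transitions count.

context switches = 12

t=0: queue=[A] q_used=0 → run A
t=1: queue=[A,D] q_used=1 → run A
t=2: queue=[A,D,B,E] q_used=2 → run A
t=3: queue=[A,D,B,E] q_used=3 → run A
t=4: queue=[D,B,E,A,C] q_used=0 → run D
t=5: queue=[D,B,E,A,C] q_used=1 → run D
t=6: queue=[B,E,A,C,F] q_used=0 → run B
t=7: queue=[B,E,A,C,F] q_used=1 → run B
t=8: queue=[B,E,A,C,F,H] q_used=2 → run B
t=9: queue=[B,E,A,C,F,H,G] q_used=3 → run B
t=10: queue=[E,A,C,F,H,G,B] q_used=0 → run E
t=11: queue=[E,A,C,F,H,G,B] q_used=1 → run E
t=12: queue=[E,A,C,F,H,G,B] q_used=2 → run E
t=13: queue=[E,A,C,F,H,G,B] q_used=3 → run E
t=14: queue=[A,C,F,H,G,B] q_used=0 → run A
t=15: queue=[A,C,F,H,G,B] q_used=1 → run A
t=16: queue=[A,C,F,H,G,B] q_used=2 → run A
t=17: queue=[C,F,H,G,B] q_used=0 → run C
t=18: queue=[C,F,H,G,B] q_used=1 → run C
t=19: queue=[C,F,H,G,B] q_used=2 → run C
t=20: queue=[C,F,H,G,B] q_used=3 → run C
t=21: queue=[F,H,G,B,C] q_used=0 → run F
t=22: queue=[F,H,G,B,C] q_used=1 → run F
t=23: queue=[F,H,G,B,C] q_used=2 → run F
t=24: queue=[F,H,G,B,C] q_used=3 → run F
t=25: queue=[H,G,B,C] q_used=0 → run H
t=26: queue=[H,G,B,C] q_used=1 → run H
t=27: queue=[G,B,C] q_used=0 → run G
t=28: queue=[G,B,C] q_used=1 → run G
t=29: queue=[G,B,C] q_used=2 → run G
t=30: queue=[G,B,C] q_used=3 → run G
t=31: queue=[B,C,G] q_used=0 → run B
t=32: queue=[C,G] q_used=0 → run C
t=33: queue=[C,G] q_used=1 → run C
t=34: queue=[G] q_used=0 → run G
t=35: queue=[G] q_used=1 → run G
t=36: queue=[G] q_used=2 → run G
t=37: (idle)
t=38: (idle)
t=39: (idle)
t=40: (idle)
t=41: (idle)
t=42: (idle)
t=43: (idle)
t=44: (idle)
t=45: (idle)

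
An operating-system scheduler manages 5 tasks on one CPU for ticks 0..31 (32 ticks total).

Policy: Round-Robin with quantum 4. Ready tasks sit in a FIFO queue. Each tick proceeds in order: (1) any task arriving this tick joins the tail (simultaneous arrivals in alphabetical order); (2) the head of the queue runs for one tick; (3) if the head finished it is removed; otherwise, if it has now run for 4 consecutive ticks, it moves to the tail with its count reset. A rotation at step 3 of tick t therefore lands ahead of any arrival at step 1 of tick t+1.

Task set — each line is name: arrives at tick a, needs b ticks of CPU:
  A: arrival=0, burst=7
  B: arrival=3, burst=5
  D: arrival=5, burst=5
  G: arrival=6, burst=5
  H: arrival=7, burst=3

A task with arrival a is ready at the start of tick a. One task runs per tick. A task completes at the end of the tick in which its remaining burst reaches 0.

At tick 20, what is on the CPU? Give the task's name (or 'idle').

t=0: queue=[A] q_used=0 → run A
t=1: queue=[A] q_used=1 → run A
t=2: queue=[A] q_used=2 → run A
t=3: queue=[A,B] q_used=3 → run A
t=4: queue=[B,A] q_used=0 → run B
t=5: queue=[B,A,D] q_used=1 → run B
t=6: queue=[B,A,D,G] q_used=2 → run B
t=7: queue=[B,A,D,G,H] q_used=3 → run B
t=8: queue=[A,D,G,H,B] q_used=0 → run A
t=9: queue=[A,D,G,H,B] q_used=1 → run A
t=10: queue=[A,D,G,H,B] q_used=2 → run A
t=11: queue=[D,G,H,B] q_used=0 → run D
t=12: queue=[D,G,H,B] q_used=1 → run D
t=13: queue=[D,G,H,B] q_used=2 → run D
t=14: queue=[D,G,H,B] q_used=3 → run D
t=15: queue=[G,H,B,D] q_used=0 → run G
t=16: queue=[G,H,B,D] q_used=1 → run G
t=17: queue=[G,H,B,D] q_used=2 → run G
t=18: queue=[G,H,B,D] q_used=3 → run G
t=19: queue=[H,B,D,G] q_used=0 → run H
t=20: queue=[H,B,D,G] q_used=1 → run H
t=21: queue=[H,B,D,G] q_used=2 → run H
t=22: queue=[B,D,G] q_used=0 → run B
t=23: queue=[D,G] q_used=0 → run D
t=24: queue=[G] q_used=0 → run G
t=25: (idle)
t=26: (idle)
t=27: (idle)
t=28: (idle)
t=29: (idle)
t=30: (idle)
t=31: (idle)

running at tick 20 = H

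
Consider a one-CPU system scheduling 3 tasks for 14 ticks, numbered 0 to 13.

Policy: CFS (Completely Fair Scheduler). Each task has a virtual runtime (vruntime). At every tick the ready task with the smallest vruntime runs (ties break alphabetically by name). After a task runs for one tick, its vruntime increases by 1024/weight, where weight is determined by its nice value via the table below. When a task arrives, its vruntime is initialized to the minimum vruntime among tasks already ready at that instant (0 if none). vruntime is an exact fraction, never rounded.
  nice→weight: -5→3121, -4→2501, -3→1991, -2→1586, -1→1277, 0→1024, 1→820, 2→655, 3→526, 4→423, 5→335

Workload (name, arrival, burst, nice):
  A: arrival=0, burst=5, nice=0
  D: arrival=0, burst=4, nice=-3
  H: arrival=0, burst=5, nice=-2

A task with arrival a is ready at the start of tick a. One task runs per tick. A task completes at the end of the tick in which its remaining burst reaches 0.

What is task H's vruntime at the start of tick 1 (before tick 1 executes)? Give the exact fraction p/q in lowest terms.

t=0: vr[A=0 D=0 H=0] → run A
t=1: vr[A=1 D=0 H=0] → run D
t=2: vr[A=1 D=1024/1991 H=0] → run H
t=3: vr[A=1 D=1024/1991 H=512/793] → run D
t=4: vr[A=1 D=2048/1991 H=512/793] → run H
t=5: vr[A=1 D=2048/1991 H=1024/793] → run A
t=6: vr[A=2 D=2048/1991 H=1024/793] → run D
t=7: vr[A=2 D=3072/1991 H=1024/793] → run H
t=8: vr[A=2 D=3072/1991 H=1536/793] → run D
t=9: vr[A=2 H=1536/793] → run H
t=10: vr[A=2 H=2048/793] → run A
t=11: vr[A=3 H=2048/793] → run H
t=12: vr[A=3] → run A
t=13: vr[A=4] → run A

vruntime(H, start of tick 1) = 0/1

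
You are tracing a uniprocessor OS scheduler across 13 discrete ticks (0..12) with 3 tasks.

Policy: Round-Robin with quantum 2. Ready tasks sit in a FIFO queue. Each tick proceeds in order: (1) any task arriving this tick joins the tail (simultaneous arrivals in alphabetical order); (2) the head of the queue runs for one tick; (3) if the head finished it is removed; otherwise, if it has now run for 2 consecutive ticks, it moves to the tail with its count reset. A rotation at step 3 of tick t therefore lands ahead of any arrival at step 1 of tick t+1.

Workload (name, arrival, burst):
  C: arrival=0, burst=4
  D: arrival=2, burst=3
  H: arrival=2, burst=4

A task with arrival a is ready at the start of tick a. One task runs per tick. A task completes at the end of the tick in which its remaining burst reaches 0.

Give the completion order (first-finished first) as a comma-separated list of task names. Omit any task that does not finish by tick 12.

completion order = C, D, H

t=0: queue=[C] q_used=0 → run C
t=1: queue=[C] q_used=1 → run C
t=2: queue=[C,D,H] q_used=0 → run C
t=3: queue=[C,D,H] q_used=1 → run C
t=4: queue=[D,H] q_used=0 → run D
t=5: queue=[D,H] q_used=1 → run D
t=6: queue=[H,D] q_used=0 → run H
t=7: queue=[H,D] q_used=1 → run H
t=8: queue=[D,H] q_used=0 → run D
t=9: queue=[H] q_used=0 → run H
t=10: queue=[H] q_used=1 → run H
t=11: (idle)
t=12: (idle)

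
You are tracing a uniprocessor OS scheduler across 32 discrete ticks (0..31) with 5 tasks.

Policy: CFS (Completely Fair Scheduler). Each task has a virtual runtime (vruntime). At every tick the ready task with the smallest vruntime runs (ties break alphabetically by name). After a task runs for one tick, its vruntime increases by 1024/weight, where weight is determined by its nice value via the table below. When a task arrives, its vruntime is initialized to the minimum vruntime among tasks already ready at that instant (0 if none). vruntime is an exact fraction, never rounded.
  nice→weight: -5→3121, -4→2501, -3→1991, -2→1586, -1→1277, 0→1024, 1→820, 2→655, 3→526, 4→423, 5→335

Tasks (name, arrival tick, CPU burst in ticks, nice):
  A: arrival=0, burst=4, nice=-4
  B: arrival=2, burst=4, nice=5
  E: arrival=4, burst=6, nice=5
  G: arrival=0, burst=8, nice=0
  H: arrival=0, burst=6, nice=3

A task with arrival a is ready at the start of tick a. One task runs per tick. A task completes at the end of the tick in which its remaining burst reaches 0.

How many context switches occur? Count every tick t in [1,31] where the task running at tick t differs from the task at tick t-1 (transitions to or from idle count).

context switches = 25

t=0: vr[A=0 G=0 H=0] → run A
t=1: vr[A=1024/2501 G=0 H=0] → run G
t=2: vr[A=1024/2501 B=0 G=1 H=0] → run B
t=3: vr[A=1024/2501 B=1024/335 G=1 H=0] → run H
t=4: vr[A=1024/2501 B=1024/335 E=1024/2501 G=1 H=512/263] → run A
t=5: vr[A=2048/2501 B=1024/335 E=1024/2501 G=1 H=512/263] → run E
t=6: vr[A=2048/2501 B=1024/335 E=2904064/837835 G=1 H=512/263] → run A
t=7: vr[A=3072/2501 B=1024/335 E=2904064/837835 G=1 H=512/263] → run G
t=8: vr[A=3072/2501 B=1024/335 E=2904064/837835 G=2 H=512/263] → run A
t=9: vr[B=1024/335 E=2904064/837835 G=2 H=512/263] → run H
t=10: vr[B=1024/335 E=2904064/837835 G=2 H=1024/263] → run G
t=11: vr[B=1024/335 E=2904064/837835 G=3 H=1024/263] → run G
t=12: vr[B=1024/335 E=2904064/837835 G=4 H=1024/263] → run B
t=13: vr[B=2048/335 E=2904064/837835 G=4 H=1024/263] → run E
t=14: vr[B=2048/335 E=5465088/837835 G=4 H=1024/263] → run H
t=15: vr[B=2048/335 E=5465088/837835 G=4 H=1536/263] → run G
t=16: vr[B=2048/335 E=5465088/837835 G=5 H=1536/263] → run G
t=17: vr[B=2048/335 E=5465088/837835 G=6 H=1536/263] → run H
t=18: vr[B=2048/335 E=5465088/837835 G=6 H=2048/263] → run G
t=19: vr[B=2048/335 E=5465088/837835 G=7 H=2048/263] → run B
t=20: vr[B=3072/335 E=5465088/837835 G=7 H=2048/263] → run E
t=21: vr[B=3072/335 E=8026112/837835 G=7 H=2048/263] → run G
t=22: vr[B=3072/335 E=8026112/837835 H=2048/263] → run H
t=23: vr[B=3072/335 E=8026112/837835 H=2560/263] → run B
t=24: vr[E=8026112/837835 H=2560/263] → run E
t=25: vr[E=10587136/837835 H=2560/263] → run H
t=26: vr[E=10587136/837835] → run E
t=27: vr[E=2629632/167567] → run E
t=28: (idle)
t=29: (idle)
t=30: (idle)
t=31: (idle)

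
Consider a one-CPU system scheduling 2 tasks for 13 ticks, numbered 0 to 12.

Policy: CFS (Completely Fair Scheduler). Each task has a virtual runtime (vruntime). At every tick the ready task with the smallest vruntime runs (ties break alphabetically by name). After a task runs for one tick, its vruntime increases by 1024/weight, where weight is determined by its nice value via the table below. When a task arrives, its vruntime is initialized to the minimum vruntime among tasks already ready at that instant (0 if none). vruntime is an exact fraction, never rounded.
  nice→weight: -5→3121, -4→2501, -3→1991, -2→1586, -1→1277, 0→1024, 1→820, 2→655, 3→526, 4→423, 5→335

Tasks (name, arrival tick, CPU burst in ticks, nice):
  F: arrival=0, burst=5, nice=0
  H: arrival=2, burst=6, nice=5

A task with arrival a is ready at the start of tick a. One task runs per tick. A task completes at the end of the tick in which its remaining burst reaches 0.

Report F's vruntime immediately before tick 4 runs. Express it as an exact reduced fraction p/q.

vruntime(F, start of tick 4) = 3/1

t=0: vr[F=0] → run F
t=1: vr[F=1] → run F
t=2: vr[F=2 H=2] → run F
t=3: vr[F=3 H=2] → run H
t=4: vr[F=3 H=1694/335] → run F
t=5: vr[F=4 H=1694/335] → run F
t=6: vr[H=1694/335] → run H
t=7: vr[H=2718/335] → run H
t=8: vr[H=3742/335] → run H
t=9: vr[H=4766/335] → run H
t=10: vr[H=1158/67] → run H
t=11: (idle)
t=12: (idle)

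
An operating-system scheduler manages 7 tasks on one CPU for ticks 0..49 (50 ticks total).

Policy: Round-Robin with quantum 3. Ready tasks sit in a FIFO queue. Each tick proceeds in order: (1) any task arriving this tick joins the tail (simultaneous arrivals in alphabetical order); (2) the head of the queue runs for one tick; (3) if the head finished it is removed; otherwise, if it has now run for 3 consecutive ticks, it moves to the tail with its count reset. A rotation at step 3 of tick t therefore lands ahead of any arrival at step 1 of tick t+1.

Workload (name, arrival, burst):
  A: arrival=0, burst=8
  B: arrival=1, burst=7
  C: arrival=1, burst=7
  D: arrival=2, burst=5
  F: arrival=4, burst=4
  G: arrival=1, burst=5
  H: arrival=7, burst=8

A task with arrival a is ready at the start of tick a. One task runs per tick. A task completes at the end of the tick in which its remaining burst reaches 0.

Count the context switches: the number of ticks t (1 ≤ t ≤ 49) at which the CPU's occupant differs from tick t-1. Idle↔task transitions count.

context switches = 18

t=0: queue=[A] q_used=0 → run A
t=1: queue=[A,B,C,G] q_used=1 → run A
t=2: queue=[A,B,C,G,D] q_used=2 → run A
t=3: queue=[B,C,G,D,A] q_used=0 → run B
t=4: queue=[B,C,G,D,A,F] q_used=1 → run B
t=5: queue=[B,C,G,D,A,F] q_used=2 → run B
t=6: queue=[C,G,D,A,F,B] q_used=0 → run C
t=7: queue=[C,G,D,A,F,B,H] q_used=1 → run C
t=8: queue=[C,G,D,A,F,B,H] q_used=2 → run C
t=9: queue=[G,D,A,F,B,H,C] q_used=0 → run G
t=10: queue=[G,D,A,F,B,H,C] q_used=1 → run G
t=11: queue=[G,D,A,F,B,H,C] q_used=2 → run G
t=12: queue=[D,A,F,B,H,C,G] q_used=0 → run D
t=13: queue=[D,A,F,B,H,C,G] q_used=1 → run D
t=14: queue=[D,A,F,B,H,C,G] q_used=2 → run D
t=15: queue=[A,F,B,H,C,G,D] q_used=0 → run A
t=16: queue=[A,F,B,H,C,G,D] q_used=1 → run A
t=17: queue=[A,F,B,H,C,G,D] q_used=2 → run A
t=18: queue=[F,B,H,C,G,D,A] q_used=0 → run F
t=19: queue=[F,B,H,C,G,D,A] q_used=1 → run F
t=20: queue=[F,B,H,C,G,D,A] q_used=2 → run F
t=21: queue=[B,H,C,G,D,A,F] q_used=0 → run B
t=22: queue=[B,H,C,G,D,A,F] q_used=1 → run B
t=23: queue=[B,H,C,G,D,A,F] q_used=2 → run B
t=24: queue=[H,C,G,D,A,F,B] q_used=0 → run H
t=25: queue=[H,C,G,D,A,F,B] q_used=1 → run H
t=26: queue=[H,C,G,D,A,F,B] q_used=2 → run H
t=27: queue=[C,G,D,A,F,B,H] q_used=0 → run C
t=28: queue=[C,G,D,A,F,B,H] q_used=1 → run C
t=29: queue=[C,G,D,A,F,B,H] q_used=2 → run C
t=30: queue=[G,D,A,F,B,H,C] q_used=0 → run G
t=31: queue=[G,D,A,F,B,H,C] q_used=1 → run G
t=32: queue=[D,A,F,B,H,C] q_used=0 → run D
t=33: queue=[D,A,F,B,H,C] q_used=1 → run D
t=34: queue=[A,F,B,H,C] q_used=0 → run A
t=35: queue=[A,F,B,H,C] q_used=1 → run A
t=36: queue=[F,B,H,C] q_used=0 → run F
t=37: queue=[B,H,C] q_used=0 → run B
t=38: queue=[H,C] q_used=0 → run H
t=39: queue=[H,C] q_used=1 → run H
t=40: queue=[H,C] q_used=2 → run H
t=41: queue=[C,H] q_used=0 → run C
t=42: queue=[H] q_used=0 → run H
t=43: queue=[H] q_used=1 → run H
t=44: (idle)
t=45: (idle)
t=46: (idle)
t=47: (idle)
t=48: (idle)
t=49: (idle)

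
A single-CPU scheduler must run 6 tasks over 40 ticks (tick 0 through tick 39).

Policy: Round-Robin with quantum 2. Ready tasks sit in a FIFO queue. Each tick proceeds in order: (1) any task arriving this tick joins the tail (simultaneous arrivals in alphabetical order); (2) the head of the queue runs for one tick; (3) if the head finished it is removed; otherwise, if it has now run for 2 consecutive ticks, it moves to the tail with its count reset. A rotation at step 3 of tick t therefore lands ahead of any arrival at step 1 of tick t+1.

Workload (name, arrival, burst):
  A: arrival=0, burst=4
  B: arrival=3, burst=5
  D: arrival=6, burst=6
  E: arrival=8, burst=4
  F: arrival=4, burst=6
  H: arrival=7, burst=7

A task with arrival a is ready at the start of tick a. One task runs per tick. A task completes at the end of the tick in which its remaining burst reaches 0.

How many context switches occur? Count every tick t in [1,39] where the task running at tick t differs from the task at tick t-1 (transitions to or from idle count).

context switches = 15

t=0: queue=[A] q_used=0 → run A
t=1: queue=[A] q_used=1 → run A
t=2: queue=[A] q_used=0 → run A
t=3: queue=[A,B] q_used=1 → run A
t=4: queue=[B,F] q_used=0 → run B
t=5: queue=[B,F] q_used=1 → run B
t=6: queue=[F,B,D] q_used=0 → run F
t=7: queue=[F,B,D,H] q_used=1 → run F
t=8: queue=[B,D,H,F,E] q_used=0 → run B
t=9: queue=[B,D,H,F,E] q_used=1 → run B
t=10: queue=[D,H,F,E,B] q_used=0 → run D
t=11: queue=[D,H,F,E,B] q_used=1 → run D
t=12: queue=[H,F,E,B,D] q_used=0 → run H
t=13: queue=[H,F,E,B,D] q_used=1 → run H
t=14: queue=[F,E,B,D,H] q_used=0 → run F
t=15: queue=[F,E,B,D,H] q_used=1 → run F
t=16: queue=[E,B,D,H,F] q_used=0 → run E
t=17: queue=[E,B,D,H,F] q_used=1 → run E
t=18: queue=[B,D,H,F,E] q_used=0 → run B
t=19: queue=[D,H,F,E] q_used=0 → run D
t=20: queue=[D,H,F,E] q_used=1 → run D
t=21: queue=[H,F,E,D] q_used=0 → run H
t=22: queue=[H,F,E,D] q_used=1 → run H
t=23: queue=[F,E,D,H] q_used=0 → run F
t=24: queue=[F,E,D,H] q_used=1 → run F
t=25: queue=[E,D,H] q_used=0 → run E
t=26: queue=[E,D,H] q_used=1 → run E
t=27: queue=[D,H] q_used=0 → run D
t=28: queue=[D,H] q_used=1 → run D
t=29: queue=[H] q_used=0 → run H
t=30: queue=[H] q_used=1 → run H
t=31: queue=[H] q_used=0 → run H
t=32: (idle)
t=33: (idle)
t=34: (idle)
t=35: (idle)
t=36: (idle)
t=37: (idle)
t=38: (idle)
t=39: (idle)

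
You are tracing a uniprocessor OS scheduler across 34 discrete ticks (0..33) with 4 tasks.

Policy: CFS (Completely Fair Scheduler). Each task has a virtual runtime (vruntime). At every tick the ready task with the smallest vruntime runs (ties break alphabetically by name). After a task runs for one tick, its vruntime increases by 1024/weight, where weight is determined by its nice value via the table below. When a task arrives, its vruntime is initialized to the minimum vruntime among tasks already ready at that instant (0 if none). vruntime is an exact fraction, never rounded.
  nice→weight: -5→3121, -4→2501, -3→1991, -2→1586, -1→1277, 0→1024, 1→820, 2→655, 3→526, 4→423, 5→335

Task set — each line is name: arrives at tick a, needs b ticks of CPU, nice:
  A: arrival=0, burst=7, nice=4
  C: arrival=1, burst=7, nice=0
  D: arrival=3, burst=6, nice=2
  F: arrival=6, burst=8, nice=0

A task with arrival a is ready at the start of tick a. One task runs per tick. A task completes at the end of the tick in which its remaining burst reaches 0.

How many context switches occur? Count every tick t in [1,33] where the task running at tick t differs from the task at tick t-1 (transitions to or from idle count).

context switches = 24

t=0: vr[A=0] → run A
t=1: vr[A=1024/423 C=1024/423] → run A
t=2: vr[A=2048/423 C=1024/423] → run C
t=3: vr[A=2048/423 C=1447/423 D=1447/423] → run C
t=4: vr[A=2048/423 C=1870/423 D=1447/423] → run D
t=5: vr[A=2048/423 C=1870/423 D=1380937/277065] → run C
t=6: vr[A=2048/423 C=2293/423 D=1380937/277065 F=2048/423] → run A
t=7: vr[A=1024/141 C=2293/423 D=1380937/277065 F=2048/423] → run F
t=8: vr[A=1024/141 C=2293/423 D=1380937/277065 F=2471/423] → run D
t=9: vr[A=1024/141 C=2293/423 D=1814089/277065 F=2471/423] → run C
t=10: vr[A=1024/141 C=2716/423 D=1814089/277065 F=2471/423] → run F
t=11: vr[A=1024/141 C=2716/423 D=1814089/277065 F=2894/423] → run C
t=12: vr[A=1024/141 C=3139/423 D=1814089/277065 F=2894/423] → run D
t=13: vr[A=1024/141 C=3139/423 D=2247241/277065 F=2894/423] → run F
t=14: vr[A=1024/141 C=3139/423 D=2247241/277065 F=3317/423] → run A
t=15: vr[A=4096/423 C=3139/423 D=2247241/277065 F=3317/423] → run C
t=16: vr[A=4096/423 C=3562/423 D=2247241/277065 F=3317/423] → run F
t=17: vr[A=4096/423 C=3562/423 D=2247241/277065 F=3740/423] → run D
t=18: vr[A=4096/423 C=3562/423 D=2680393/277065 F=3740/423] → run C
t=19: vr[A=4096/423 D=2680393/277065 F=3740/423] → run F
t=20: vr[A=4096/423 D=2680393/277065 F=4163/423] → run D
t=21: vr[A=4096/423 D=622709/55413 F=4163/423] → run A
t=22: vr[A=5120/423 D=622709/55413 F=4163/423] → run F
t=23: vr[A=5120/423 D=622709/55413 F=4586/423] → run F
t=24: vr[A=5120/423 D=622709/55413 F=5009/423] → run D
t=25: vr[A=5120/423 F=5009/423] → run F
t=26: vr[A=5120/423] → run A
t=27: vr[A=2048/141] → run A
t=28: (idle)
t=29: (idle)
t=30: (idle)
t=31: (idle)
t=32: (idle)
t=33: (idle)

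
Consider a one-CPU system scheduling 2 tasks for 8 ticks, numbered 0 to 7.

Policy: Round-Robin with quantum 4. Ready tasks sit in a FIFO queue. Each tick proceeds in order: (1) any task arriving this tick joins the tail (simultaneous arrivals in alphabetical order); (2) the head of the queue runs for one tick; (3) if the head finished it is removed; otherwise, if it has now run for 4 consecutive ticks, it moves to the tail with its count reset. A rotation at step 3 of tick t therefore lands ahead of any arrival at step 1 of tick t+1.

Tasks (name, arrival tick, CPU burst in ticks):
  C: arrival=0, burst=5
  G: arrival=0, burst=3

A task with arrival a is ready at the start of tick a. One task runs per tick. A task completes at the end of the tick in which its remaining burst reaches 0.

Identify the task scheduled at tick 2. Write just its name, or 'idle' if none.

t=0: queue=[C,G] q_used=0 → run C
t=1: queue=[C,G] q_used=1 → run C
t=2: queue=[C,G] q_used=2 → run C
t=3: queue=[C,G] q_used=3 → run C
t=4: queue=[G,C] q_used=0 → run G
t=5: queue=[G,C] q_used=1 → run G
t=6: queue=[G,C] q_used=2 → run G
t=7: queue=[C] q_used=0 → run C

running at tick 2 = C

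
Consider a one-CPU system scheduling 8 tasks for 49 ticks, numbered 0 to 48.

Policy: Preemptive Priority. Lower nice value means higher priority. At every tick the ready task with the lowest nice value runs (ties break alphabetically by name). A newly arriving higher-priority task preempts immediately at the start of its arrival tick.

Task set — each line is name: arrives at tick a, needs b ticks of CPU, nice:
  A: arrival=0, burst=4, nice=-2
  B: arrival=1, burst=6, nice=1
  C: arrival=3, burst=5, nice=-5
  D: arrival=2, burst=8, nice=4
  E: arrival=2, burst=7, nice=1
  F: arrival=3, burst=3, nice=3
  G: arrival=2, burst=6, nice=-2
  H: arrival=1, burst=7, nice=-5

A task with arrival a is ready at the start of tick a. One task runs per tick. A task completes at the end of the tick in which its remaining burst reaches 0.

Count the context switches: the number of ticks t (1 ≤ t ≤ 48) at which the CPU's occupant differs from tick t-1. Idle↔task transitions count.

context switches = 10

t=0: ready={A} → run A
t=1: ready={A,B,H} → run H
t=2: ready={A,B,D,E,G,H} → run H
t=3: ready={A,B,C,D,E,F,G,H} → run C
t=4: ready={A,B,C,D,E,F,G,H} → run C
t=5: ready={A,B,C,D,E,F,G,H} → run C
t=6: ready={A,B,C,D,E,F,G,H} → run C
t=7: ready={A,B,C,D,E,F,G,H} → run C
t=8: ready={A,B,D,E,F,G,H} → run H
t=9: ready={A,B,D,E,F,G,H} → run H
t=10: ready={A,B,D,E,F,G,H} → run H
t=11: ready={A,B,D,E,F,G,H} → run H
t=12: ready={A,B,D,E,F,G,H} → run H
t=13: ready={A,B,D,E,F,G} → run A
t=14: ready={A,B,D,E,F,G} → run A
t=15: ready={A,B,D,E,F,G} → run A
t=16: ready={B,D,E,F,G} → run G
t=17: ready={B,D,E,F,G} → run G
t=18: ready={B,D,E,F,G} → run G
t=19: ready={B,D,E,F,G} → run G
t=20: ready={B,D,E,F,G} → run G
t=21: ready={B,D,E,F,G} → run G
t=22: ready={B,D,E,F} → run B
t=23: ready={B,D,E,F} → run B
t=24: ready={B,D,E,F} → run B
t=25: ready={B,D,E,F} → run B
t=26: ready={B,D,E,F} → run B
t=27: ready={B,D,E,F} → run B
t=28: ready={D,E,F} → run E
t=29: ready={D,E,F} → run E
t=30: ready={D,E,F} → run E
t=31: ready={D,E,F} → run E
t=32: ready={D,E,F} → run E
t=33: ready={D,E,F} → run E
t=34: ready={D,E,F} → run E
t=35: ready={D,F} → run F
t=36: ready={D,F} → run F
t=37: ready={D,F} → run F
t=38: ready={D} → run D
t=39: ready={D} → run D
t=40: ready={D} → run D
t=41: ready={D} → run D
t=42: ready={D} → run D
t=43: ready={D} → run D
t=44: ready={D} → run D
t=45: ready={D} → run D
t=46: (idle)
t=47: (idle)
t=48: (idle)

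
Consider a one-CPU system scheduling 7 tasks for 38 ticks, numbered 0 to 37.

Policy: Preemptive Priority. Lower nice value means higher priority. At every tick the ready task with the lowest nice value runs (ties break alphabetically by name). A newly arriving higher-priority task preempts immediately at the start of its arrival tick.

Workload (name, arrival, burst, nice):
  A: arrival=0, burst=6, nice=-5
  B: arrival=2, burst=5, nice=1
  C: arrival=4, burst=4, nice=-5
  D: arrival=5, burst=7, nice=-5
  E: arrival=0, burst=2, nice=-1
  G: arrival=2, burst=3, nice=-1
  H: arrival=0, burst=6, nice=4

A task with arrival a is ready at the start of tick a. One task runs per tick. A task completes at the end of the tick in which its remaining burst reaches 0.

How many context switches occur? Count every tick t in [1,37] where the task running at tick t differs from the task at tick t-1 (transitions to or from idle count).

context switches = 7

t=0: ready={A,E,H} → run A
t=1: ready={A,E,H} → run A
t=2: ready={A,B,E,G,H} → run A
t=3: ready={A,B,E,G,H} → run A
t=4: ready={A,B,C,E,G,H} → run A
t=5: ready={A,B,C,D,E,G,H} → run A
t=6: ready={B,C,D,E,G,H} → run C
t=7: ready={B,C,D,E,G,H} → run C
t=8: ready={B,C,D,E,G,H} → run C
t=9: ready={B,C,D,E,G,H} → run C
t=10: ready={B,D,E,G,H} → run D
t=11: ready={B,D,E,G,H} → run D
t=12: ready={B,D,E,G,H} → run D
t=13: ready={B,D,E,G,H} → run D
t=14: ready={B,D,E,G,H} → run D
t=15: ready={B,D,E,G,H} → run D
t=16: ready={B,D,E,G,H} → run D
t=17: ready={B,E,G,H} → run E
t=18: ready={B,E,G,H} → run E
t=19: ready={B,G,H} → run G
t=20: ready={B,G,H} → run G
t=21: ready={B,G,H} → run G
t=22: ready={B,H} → run B
t=23: ready={B,H} → run B
t=24: ready={B,H} → run B
t=25: ready={B,H} → run B
t=26: ready={B,H} → run B
t=27: ready={H} → run H
t=28: ready={H} → run H
t=29: ready={H} → run H
t=30: ready={H} → run H
t=31: ready={H} → run H
t=32: ready={H} → run H
t=33: (idle)
t=34: (idle)
t=35: (idle)
t=36: (idle)
t=37: (idle)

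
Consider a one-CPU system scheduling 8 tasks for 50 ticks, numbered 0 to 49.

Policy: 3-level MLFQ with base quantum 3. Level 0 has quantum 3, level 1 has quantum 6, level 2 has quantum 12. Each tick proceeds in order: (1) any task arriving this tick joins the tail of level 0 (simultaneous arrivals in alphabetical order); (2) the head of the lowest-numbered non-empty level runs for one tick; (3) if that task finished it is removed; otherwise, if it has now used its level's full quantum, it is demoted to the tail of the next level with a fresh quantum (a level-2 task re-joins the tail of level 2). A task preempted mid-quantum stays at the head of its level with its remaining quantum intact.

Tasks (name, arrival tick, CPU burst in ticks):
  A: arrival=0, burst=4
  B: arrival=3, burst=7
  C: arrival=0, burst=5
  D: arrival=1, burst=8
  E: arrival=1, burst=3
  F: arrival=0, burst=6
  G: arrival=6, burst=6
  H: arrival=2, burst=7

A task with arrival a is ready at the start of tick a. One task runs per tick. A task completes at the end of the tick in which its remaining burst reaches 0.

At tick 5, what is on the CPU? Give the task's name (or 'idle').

running at tick 5 = C

t=0: L0/L1/L2 = ACF/-/- → run A
t=1: L0/L1/L2 = ACFDE/-/- → run A
t=2: L0/L1/L2 = ACFDEH/-/- → run A
t=3: L0/L1/L2 = CFDEHB/A/- → run C
t=4: L0/L1/L2 = CFDEHB/A/- → run C
t=5: L0/L1/L2 = CFDEHB/A/- → run C
t=6: L0/L1/L2 = FDEHBG/AC/- → run F
t=7: L0/L1/L2 = FDEHBG/AC/- → run F
t=8: L0/L1/L2 = FDEHBG/AC/- → run F
t=9: L0/L1/L2 = DEHBG/ACF/- → run D
t=10: L0/L1/L2 = DEHBG/ACF/- → run D
t=11: L0/L1/L2 = DEHBG/ACF/- → run D
t=12: L0/L1/L2 = EHBG/ACFD/- → run E
t=13: L0/L1/L2 = EHBG/ACFD/- → run E
t=14: L0/L1/L2 = EHBG/ACFD/- → run E
t=15: L0/L1/L2 = HBG/ACFD/- → run H
t=16: L0/L1/L2 = HBG/ACFD/- → run H
t=17: L0/L1/L2 = HBG/ACFD/- → run H
t=18: L0/L1/L2 = BG/ACFDH/- → run B
t=19: L0/L1/L2 = BG/ACFDH/- → run B
t=20: L0/L1/L2 = BG/ACFDH/- → run B
t=21: L0/L1/L2 = G/ACFDHB/- → run G
t=22: L0/L1/L2 = G/ACFDHB/- → run G
t=23: L0/L1/L2 = G/ACFDHB/- → run G
t=24: L0/L1/L2 = -/ACFDHBG/- → run A
t=25: L0/L1/L2 = -/CFDHBG/- → run C
t=26: L0/L1/L2 = -/CFDHBG/- → run C
t=27: L0/L1/L2 = -/FDHBG/- → run F
t=28: L0/L1/L2 = -/FDHBG/- → run F
t=29: L0/L1/L2 = -/FDHBG/- → run F
t=30: L0/L1/L2 = -/DHBG/- → run D
t=31: L0/L1/L2 = -/DHBG/- → run D
t=32: L0/L1/L2 = -/DHBG/- → run D
t=33: L0/L1/L2 = -/DHBG/- → run D
t=34: L0/L1/L2 = -/DHBG/- → run D
t=35: L0/L1/L2 = -/HBG/- → run H
t=36: L0/L1/L2 = -/HBG/- → run H
t=37: L0/L1/L2 = -/HBG/- → run H
t=38: L0/L1/L2 = -/HBG/- → run H
t=39: L0/L1/L2 = -/BG/- → run B
t=40: L0/L1/L2 = -/BG/- → run B
t=41: L0/L1/L2 = -/BG/- → run B
t=42: L0/L1/L2 = -/BG/- → run B
t=43: L0/L1/L2 = -/G/- → run G
t=44: L0/L1/L2 = -/G/- → run G
t=45: L0/L1/L2 = -/G/- → run G
t=46: (idle)
t=47: (idle)
t=48: (idle)
t=49: (idle)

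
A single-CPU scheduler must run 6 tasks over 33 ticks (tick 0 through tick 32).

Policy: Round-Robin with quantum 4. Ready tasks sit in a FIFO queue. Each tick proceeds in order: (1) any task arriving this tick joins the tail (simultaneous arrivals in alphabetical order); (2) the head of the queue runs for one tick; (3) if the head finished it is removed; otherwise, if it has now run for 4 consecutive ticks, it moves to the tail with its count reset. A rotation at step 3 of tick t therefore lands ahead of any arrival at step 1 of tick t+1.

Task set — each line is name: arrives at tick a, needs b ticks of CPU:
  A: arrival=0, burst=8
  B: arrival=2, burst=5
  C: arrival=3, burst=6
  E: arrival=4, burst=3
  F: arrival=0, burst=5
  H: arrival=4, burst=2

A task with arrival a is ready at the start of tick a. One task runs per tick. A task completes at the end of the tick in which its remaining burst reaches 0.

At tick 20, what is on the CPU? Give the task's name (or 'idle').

running at tick 20 = E

t=0: queue=[A,F] q_used=0 → run A
t=1: queue=[A,F] q_used=1 → run A
t=2: queue=[A,F,B] q_used=2 → run A
t=3: queue=[A,F,B,C] q_used=3 → run A
t=4: queue=[F,B,C,A,E,H] q_used=0 → run F
t=5: queue=[F,B,C,A,E,H] q_used=1 → run F
t=6: queue=[F,B,C,A,E,H] q_used=2 → run F
t=7: queue=[F,B,C,A,E,H] q_used=3 → run F
t=8: queue=[B,C,A,E,H,F] q_used=0 → run B
t=9: queue=[B,C,A,E,H,F] q_used=1 → run B
t=10: queue=[B,C,A,E,H,F] q_used=2 → run B
t=11: queue=[B,C,A,E,H,F] q_used=3 → run B
t=12: queue=[C,A,E,H,F,B] q_used=0 → run C
t=13: queue=[C,A,E,H,F,B] q_used=1 → run C
t=14: queue=[C,A,E,H,F,B] q_used=2 → run C
t=15: queue=[C,A,E,H,F,B] q_used=3 → run C
t=16: queue=[A,E,H,F,B,C] q_used=0 → run A
t=17: queue=[A,E,H,F,B,C] q_used=1 → run A
t=18: queue=[A,E,H,F,B,C] q_used=2 → run A
t=19: queue=[A,E,H,F,B,C] q_used=3 → run A
t=20: queue=[E,H,F,B,C] q_used=0 → run E
t=21: queue=[E,H,F,B,C] q_used=1 → run E
t=22: queue=[E,H,F,B,C] q_used=2 → run E
t=23: queue=[H,F,B,C] q_used=0 → run H
t=24: queue=[H,F,B,C] q_used=1 → run H
t=25: queue=[F,B,C] q_used=0 → run F
t=26: queue=[B,C] q_used=0 → run B
t=27: queue=[C] q_used=0 → run C
t=28: queue=[C] q_used=1 → run C
t=29: (idle)
t=30: (idle)
t=31: (idle)
t=32: (idle)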